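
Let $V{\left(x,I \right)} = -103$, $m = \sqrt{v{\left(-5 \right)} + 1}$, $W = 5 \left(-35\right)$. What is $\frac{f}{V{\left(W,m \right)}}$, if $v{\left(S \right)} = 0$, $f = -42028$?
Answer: $\frac{42028}{103} \approx 408.04$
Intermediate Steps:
$W = -175$
$m = 1$ ($m = \sqrt{0 + 1} = \sqrt{1} = 1$)
$\frac{f}{V{\left(W,m \right)}} = - \frac{42028}{-103} = \left(-42028\right) \left(- \frac{1}{103}\right) = \frac{42028}{103}$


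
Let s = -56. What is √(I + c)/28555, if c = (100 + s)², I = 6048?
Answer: 4*√499/28555 ≈ 0.0031292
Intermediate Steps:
c = 1936 (c = (100 - 56)² = 44² = 1936)
√(I + c)/28555 = √(6048 + 1936)/28555 = √7984*(1/28555) = (4*√499)*(1/28555) = 4*√499/28555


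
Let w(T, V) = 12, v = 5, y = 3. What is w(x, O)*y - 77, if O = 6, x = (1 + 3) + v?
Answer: -41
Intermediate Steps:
x = 9 (x = (1 + 3) + 5 = 4 + 5 = 9)
w(x, O)*y - 77 = 12*3 - 77 = 36 - 77 = -41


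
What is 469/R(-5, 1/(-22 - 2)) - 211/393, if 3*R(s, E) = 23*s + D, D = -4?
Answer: -82580/6681 ≈ -12.360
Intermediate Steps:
R(s, E) = -4/3 + 23*s/3 (R(s, E) = (23*s - 4)/3 = (-4 + 23*s)/3 = -4/3 + 23*s/3)
469/R(-5, 1/(-22 - 2)) - 211/393 = 469/(-4/3 + (23/3)*(-5)) - 211/393 = 469/(-4/3 - 115/3) - 211*1/393 = 469/(-119/3) - 211/393 = 469*(-3/119) - 211/393 = -201/17 - 211/393 = -82580/6681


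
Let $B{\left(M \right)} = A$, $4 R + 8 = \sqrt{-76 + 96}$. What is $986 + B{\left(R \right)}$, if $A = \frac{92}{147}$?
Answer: $\frac{145034}{147} \approx 986.63$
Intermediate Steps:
$R = -2 + \frac{\sqrt{5}}{2}$ ($R = -2 + \frac{\sqrt{-76 + 96}}{4} = -2 + \frac{\sqrt{20}}{4} = -2 + \frac{2 \sqrt{5}}{4} = -2 + \frac{\sqrt{5}}{2} \approx -0.88197$)
$A = \frac{92}{147}$ ($A = 92 \cdot \frac{1}{147} = \frac{92}{147} \approx 0.62585$)
$B{\left(M \right)} = \frac{92}{147}$
$986 + B{\left(R \right)} = 986 + \frac{92}{147} = \frac{145034}{147}$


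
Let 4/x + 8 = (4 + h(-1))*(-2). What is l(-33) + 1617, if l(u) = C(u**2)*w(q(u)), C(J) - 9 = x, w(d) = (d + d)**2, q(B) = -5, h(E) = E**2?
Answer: 22453/9 ≈ 2494.8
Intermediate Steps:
w(d) = 4*d**2 (w(d) = (2*d)**2 = 4*d**2)
x = -2/9 (x = 4/(-8 + (4 + (-1)**2)*(-2)) = 4/(-8 + (4 + 1)*(-2)) = 4/(-8 + 5*(-2)) = 4/(-8 - 10) = 4/(-18) = 4*(-1/18) = -2/9 ≈ -0.22222)
C(J) = 79/9 (C(J) = 9 - 2/9 = 79/9)
l(u) = 7900/9 (l(u) = 79*(4*(-5)**2)/9 = 79*(4*25)/9 = (79/9)*100 = 7900/9)
l(-33) + 1617 = 7900/9 + 1617 = 22453/9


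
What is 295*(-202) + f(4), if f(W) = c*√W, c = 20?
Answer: -59550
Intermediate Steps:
f(W) = 20*√W
295*(-202) + f(4) = 295*(-202) + 20*√4 = -59590 + 20*2 = -59590 + 40 = -59550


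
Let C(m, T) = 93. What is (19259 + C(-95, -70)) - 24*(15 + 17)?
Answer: 18584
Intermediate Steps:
(19259 + C(-95, -70)) - 24*(15 + 17) = (19259 + 93) - 24*(15 + 17) = 19352 - 24*32 = 19352 - 768 = 18584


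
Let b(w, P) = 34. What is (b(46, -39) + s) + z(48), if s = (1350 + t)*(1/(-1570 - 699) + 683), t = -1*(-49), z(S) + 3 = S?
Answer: 2168245925/2269 ≈ 9.5560e+5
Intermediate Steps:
z(S) = -3 + S
t = 49
s = 2168066674/2269 (s = (1350 + 49)*(1/(-1570 - 699) + 683) = 1399*(1/(-2269) + 683) = 1399*(-1/2269 + 683) = 1399*(1549726/2269) = 2168066674/2269 ≈ 9.5552e+5)
(b(46, -39) + s) + z(48) = (34 + 2168066674/2269) + (-3 + 48) = 2168143820/2269 + 45 = 2168245925/2269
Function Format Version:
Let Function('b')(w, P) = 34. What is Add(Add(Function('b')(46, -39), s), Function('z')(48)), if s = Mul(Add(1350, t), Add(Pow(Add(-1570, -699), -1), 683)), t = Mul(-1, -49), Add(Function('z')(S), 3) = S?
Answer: Rational(2168245925, 2269) ≈ 9.5560e+5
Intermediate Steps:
Function('z')(S) = Add(-3, S)
t = 49
s = Rational(2168066674, 2269) (s = Mul(Add(1350, 49), Add(Pow(Add(-1570, -699), -1), 683)) = Mul(1399, Add(Pow(-2269, -1), 683)) = Mul(1399, Add(Rational(-1, 2269), 683)) = Mul(1399, Rational(1549726, 2269)) = Rational(2168066674, 2269) ≈ 9.5552e+5)
Add(Add(Function('b')(46, -39), s), Function('z')(48)) = Add(Add(34, Rational(2168066674, 2269)), Add(-3, 48)) = Add(Rational(2168143820, 2269), 45) = Rational(2168245925, 2269)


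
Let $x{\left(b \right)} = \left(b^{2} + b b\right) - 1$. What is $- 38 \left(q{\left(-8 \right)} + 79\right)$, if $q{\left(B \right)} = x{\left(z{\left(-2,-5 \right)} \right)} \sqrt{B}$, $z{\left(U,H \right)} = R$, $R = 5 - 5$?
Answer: $-3002 + 76 i \sqrt{2} \approx -3002.0 + 107.48 i$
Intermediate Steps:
$R = 0$ ($R = 5 - 5 = 0$)
$z{\left(U,H \right)} = 0$
$x{\left(b \right)} = -1 + 2 b^{2}$ ($x{\left(b \right)} = \left(b^{2} + b^{2}\right) - 1 = 2 b^{2} - 1 = -1 + 2 b^{2}$)
$q{\left(B \right)} = - \sqrt{B}$ ($q{\left(B \right)} = \left(-1 + 2 \cdot 0^{2}\right) \sqrt{B} = \left(-1 + 2 \cdot 0\right) \sqrt{B} = \left(-1 + 0\right) \sqrt{B} = - \sqrt{B}$)
$- 38 \left(q{\left(-8 \right)} + 79\right) = - 38 \left(- \sqrt{-8} + 79\right) = - 38 \left(- 2 i \sqrt{2} + 79\right) = - 38 \left(79 - 2 i \sqrt{2}\right) = -3002 + 76 i \sqrt{2}$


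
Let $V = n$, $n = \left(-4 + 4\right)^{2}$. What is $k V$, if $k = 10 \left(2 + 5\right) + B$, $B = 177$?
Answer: $0$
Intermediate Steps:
$n = 0$ ($n = 0^{2} = 0$)
$V = 0$
$k = 247$ ($k = 10 \left(2 + 5\right) + 177 = 10 \cdot 7 + 177 = 70 + 177 = 247$)
$k V = 247 \cdot 0 = 0$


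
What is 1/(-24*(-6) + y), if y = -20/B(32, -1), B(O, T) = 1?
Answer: 1/124 ≈ 0.0080645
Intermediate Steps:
y = -20 (y = -20/1 = -20*1 = -20)
1/(-24*(-6) + y) = 1/(-24*(-6) - 20) = 1/(144 - 20) = 1/124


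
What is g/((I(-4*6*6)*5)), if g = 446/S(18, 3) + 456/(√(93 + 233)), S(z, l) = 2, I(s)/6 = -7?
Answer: -223/210 - 38*√326/5705 ≈ -1.1822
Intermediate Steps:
I(s) = -42 (I(s) = 6*(-7) = -42)
g = 223 + 228*√326/163 (g = 446/2 + 456/(√(93 + 233)) = 446*(½) + 456/(√326) = 223 + 456*(√326/326) = 223 + 228*√326/163 ≈ 248.26)
g/((I(-4*6*6)*5)) = (223 + 228*√326/163)/((-42*5)) = (223 + 228*√326/163)/(-210) = (223 + 228*√326/163)*(-1/210) = -223/210 - 38*√326/5705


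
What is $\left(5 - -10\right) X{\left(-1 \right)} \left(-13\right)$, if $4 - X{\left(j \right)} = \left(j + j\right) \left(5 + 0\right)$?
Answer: $-2730$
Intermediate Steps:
$X{\left(j \right)} = 4 - 10 j$ ($X{\left(j \right)} = 4 - \left(j + j\right) \left(5 + 0\right) = 4 - 2 j 5 = 4 - 10 j$)
$\left(5 - -10\right) X{\left(-1 \right)} \left(-13\right) = \left(5 - -10\right) \left(4 - -10\right) \left(-13\right) = \left(5 + 10\right) \left(4 + 10\right) \left(-13\right) = 15 \cdot 14 \left(-13\right) = 210 \left(-13\right) = -2730$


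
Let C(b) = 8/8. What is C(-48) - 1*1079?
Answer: -1078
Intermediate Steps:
C(b) = 1 (C(b) = 8*(⅛) = 1)
C(-48) - 1*1079 = 1 - 1*1079 = 1 - 1079 = -1078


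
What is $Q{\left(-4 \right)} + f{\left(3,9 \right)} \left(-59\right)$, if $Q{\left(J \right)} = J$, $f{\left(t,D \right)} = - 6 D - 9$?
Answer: $3713$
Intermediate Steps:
$f{\left(t,D \right)} = -9 - 6 D$
$Q{\left(-4 \right)} + f{\left(3,9 \right)} \left(-59\right) = -4 + \left(-9 - 54\right) \left(-59\right) = -4 - -3717 = -4 + 3717 = 3713$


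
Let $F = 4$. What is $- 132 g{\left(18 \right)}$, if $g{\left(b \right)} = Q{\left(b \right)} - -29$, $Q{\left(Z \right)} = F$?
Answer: $-4356$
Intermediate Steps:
$Q{\left(Z \right)} = 4$
$g{\left(b \right)} = 33$ ($g{\left(b \right)} = 4 - -29 = 4 + 29 = 33$)
$- 132 g{\left(18 \right)} = \left(-132\right) 33 = -4356$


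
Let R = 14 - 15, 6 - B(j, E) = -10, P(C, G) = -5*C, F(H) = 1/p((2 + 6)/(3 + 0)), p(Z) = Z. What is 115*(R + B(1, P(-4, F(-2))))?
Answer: 1725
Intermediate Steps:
F(H) = 3/8 (F(H) = 1/((2 + 6)/(3 + 0)) = 1/(8/3) = 3/8)
B(j, E) = 16 (B(j, E) = 6 - 1*(-10) = 6 + 10 = 16)
R = -1
115*(R + B(1, P(-4, F(-2)))) = 115*(-1 + 16) = 115*15 = 1725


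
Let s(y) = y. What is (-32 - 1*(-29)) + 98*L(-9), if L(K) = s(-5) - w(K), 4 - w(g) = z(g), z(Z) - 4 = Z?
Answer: -1375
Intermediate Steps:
z(Z) = 4 + Z
w(g) = -g (w(g) = 4 - (4 + g) = 4 + (-4 - g) = -g)
L(K) = -5 + K (L(K) = -5 - (-1)*K = -5 + K)
(-32 - 1*(-29)) + 98*L(-9) = (-32 - 1*(-29)) + 98*(-5 - 9) = (-32 + 29) + 98*(-14) = -3 - 1372 = -1375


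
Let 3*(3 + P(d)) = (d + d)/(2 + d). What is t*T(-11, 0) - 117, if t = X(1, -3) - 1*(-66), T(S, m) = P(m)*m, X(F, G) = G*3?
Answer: -117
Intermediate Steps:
P(d) = -3 + 2*d/(3*(2 + d)) (P(d) = -3 + ((d + d)/(2 + d))/3 = -3 + ((2*d)/(2 + d))/3 = -3 + (2*d/(2 + d))/3 = -3 + 2*d/(3*(2 + d)))
X(F, G) = 3*G
T(S, m) = m*(-18 - 7*m)/(3*(2 + m)) (T(S, m) = ((-18 - 7*m)/(3*(2 + m)))*m = m*(-18 - 7*m)/(3*(2 + m)))
t = 57 (t = 3*(-3) - 1*(-66) = -9 + 66 = 57)
t*T(-11, 0) - 117 = 57*(-1*0*(18 + 7*0)/(6 + 3*0)) - 117 = 57*(-1*0*(18 + 0)/(6 + 0)) - 117 = 57*(-1*0*18/6) - 117 = 57*(-1*0*1/6*18) - 117 = 57*0 - 117 = 0 - 117 = -117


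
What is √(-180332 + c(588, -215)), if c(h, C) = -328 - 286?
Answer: I*√180946 ≈ 425.38*I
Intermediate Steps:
c(h, C) = -614
√(-180332 + c(588, -215)) = √(-180332 - 614) = √(-180946) = I*√180946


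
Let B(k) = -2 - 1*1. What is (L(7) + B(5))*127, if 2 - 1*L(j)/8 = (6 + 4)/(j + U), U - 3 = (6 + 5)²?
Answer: 206121/131 ≈ 1573.4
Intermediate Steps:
B(k) = -3 (B(k) = -2 - 1 = -3)
U = 124 (U = 3 + (6 + 5)² = 3 + 11² = 3 + 121 = 124)
L(j) = 16 - 80/(124 + j) (L(j) = 16 - 8*(6 + 4)/(j + 124) = 16 - 80/(124 + j))
(L(7) + B(5))*127 = (16*(119 + 7)/(124 + 7) - 3)*127 = (16*126/131 - 3)*127 = (16*(1/131)*126 - 3)*127 = (2016/131 - 3)*127 = (1623/131)*127 = 206121/131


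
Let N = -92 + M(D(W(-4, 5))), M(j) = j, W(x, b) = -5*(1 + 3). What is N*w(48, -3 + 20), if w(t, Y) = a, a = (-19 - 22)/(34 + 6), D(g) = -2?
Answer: 1927/20 ≈ 96.350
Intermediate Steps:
W(x, b) = -20 (W(x, b) = -5*4 = -20)
a = -41/40 ≈ -1.0250
N = -94 (N = -92 - 2 = -94)
w(t, Y) = -41/40
N*w(48, -3 + 20) = -94*(-41/40) = 1927/20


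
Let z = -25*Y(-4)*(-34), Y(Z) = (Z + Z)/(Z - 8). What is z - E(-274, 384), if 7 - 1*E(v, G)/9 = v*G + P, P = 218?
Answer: -2833435/3 ≈ -9.4448e+5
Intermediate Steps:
Y(Z) = 2*Z/(-8 + Z) (Y(Z) = (2*Z)/(-8 + Z) = 2*Z/(-8 + Z))
z = 1700/3 (z = -50*(-4)/(-8 - 4)*(-34) = -50*(-4)/(-12)*(-34) = -50*(-4)*(-1)/12*(-34) = -25*⅔*(-34) = -50/3*(-34) = 1700/3 ≈ 566.67)
E(v, G) = -1899 - 9*G*v (E(v, G) = 63 - 9*(v*G + 218) = 63 - 9*(G*v + 218) = 63 - 9*(218 + G*v) = 63 + (-1962 - 9*G*v) = -1899 - 9*G*v)
z - E(-274, 384) = 1700/3 - (-1899 - 9*384*(-274)) = 1700/3 - (-1899 + 946944) = 1700/3 - 1*945045 = 1700/3 - 945045 = -2833435/3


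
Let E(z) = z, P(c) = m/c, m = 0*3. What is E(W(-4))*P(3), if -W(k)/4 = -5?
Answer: 0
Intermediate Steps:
m = 0
W(k) = 20 (W(k) = -4*(-5) = 20)
P(c) = 0 (P(c) = 0/c = 0)
E(W(-4))*P(3) = 20*0 = 0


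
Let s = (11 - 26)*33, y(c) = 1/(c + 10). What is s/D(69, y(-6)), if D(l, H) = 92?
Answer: -495/92 ≈ -5.3804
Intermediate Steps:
y(c) = 1/(10 + c)
s = -495 (s = -15*33 = -495)
s/D(69, y(-6)) = -495/92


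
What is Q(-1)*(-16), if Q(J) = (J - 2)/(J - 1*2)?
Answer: -16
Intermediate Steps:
Q(J) = 1 (Q(J) = (-2 + J)/(J - 2) = (-2 + J)/(-2 + J) = 1)
Q(-1)*(-16) = 1*(-16) = -16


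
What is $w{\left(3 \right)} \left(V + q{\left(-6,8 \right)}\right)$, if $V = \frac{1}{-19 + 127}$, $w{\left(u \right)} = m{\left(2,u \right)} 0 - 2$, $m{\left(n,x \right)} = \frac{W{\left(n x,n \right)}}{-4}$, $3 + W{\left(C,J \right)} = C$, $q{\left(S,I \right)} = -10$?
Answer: $\frac{1079}{54} \approx 19.981$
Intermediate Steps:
$W{\left(C,J \right)} = -3 + C$
$m{\left(n,x \right)} = \frac{3}{4} - \frac{n x}{4}$ ($m{\left(n,x \right)} = \frac{-3 + n x}{-4} = \left(-3 + n x\right) \left(- \frac{1}{4}\right) = \frac{3}{4} - \frac{n x}{4}$)
$w{\left(u \right)} = -2$ ($w{\left(u \right)} = \left(\frac{3}{4} - \frac{u}{2}\right) 0 - 2 = 0 - 2 = -2$)
$V = \frac{1}{108} \approx 0.0092593$
$w{\left(3 \right)} \left(V + q{\left(-6,8 \right)}\right) = - 2 \left(\frac{1}{108} - 10\right) = \left(-2\right) \left(- \frac{1079}{108}\right) = \frac{1079}{54}$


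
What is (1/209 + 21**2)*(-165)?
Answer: -1382550/19 ≈ -72766.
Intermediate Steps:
(1/209 + 21**2)*(-165) = (1/209 + 441)*(-165) = (92170/209)*(-165) = -1382550/19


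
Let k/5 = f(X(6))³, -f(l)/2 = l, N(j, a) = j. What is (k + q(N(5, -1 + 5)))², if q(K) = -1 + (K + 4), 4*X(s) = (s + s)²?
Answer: 3482821877824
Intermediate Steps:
X(s) = s² (X(s) = (s + s)²/4 = (2*s)²/4 = (4*s²)/4 = s²)
f(l) = -2*l
q(K) = 3 + K (q(K) = -1 + (4 + K) = 3 + K)
k = -1866240 (k = 5*(-2*6²)³ = 5*(-2*36)³ = 5*(-72)³ = 5*(-373248) = -1866240)
(k + q(N(5, -1 + 5)))² = (-1866240 + (3 + 5))² = (-1866240 + 8)² = (-1866232)² = 3482821877824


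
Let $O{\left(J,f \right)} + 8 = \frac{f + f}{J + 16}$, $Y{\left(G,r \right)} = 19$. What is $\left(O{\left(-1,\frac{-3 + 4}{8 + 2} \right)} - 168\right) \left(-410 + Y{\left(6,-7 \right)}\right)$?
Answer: $\frac{5160809}{75} \approx 68811.0$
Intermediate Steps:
$O{\left(J,f \right)} = -8 + \frac{2 f}{16 + J}$ ($O{\left(J,f \right)} = -8 + \frac{f + f}{J + 16} = -8 + \frac{2 f}{16 + J}$)
$\left(O{\left(-1,\frac{-3 + 4}{8 + 2} \right)} - 168\right) \left(-410 + Y{\left(6,-7 \right)}\right) = \left(\frac{2 \left(-64 + \frac{-3 + 4}{8 + 2} - -4\right)}{16 - 1} - 168\right) \left(-410 + 19\right) = \left(\frac{2 \left(-64 + 1 \cdot \frac{1}{10} + 4\right)}{15} - 168\right) \left(-391\right) = \left(2 \cdot \frac{1}{15} \left(-64 + 1 \cdot \frac{1}{10} + 4\right) - 168\right) \left(-391\right) = \left(2 \cdot \frac{1}{15} \left(-64 + \frac{1}{10} + 4\right) - 168\right) \left(-391\right) = \left(2 \cdot \frac{1}{15} \left(- \frac{599}{10}\right) - 168\right) \left(-391\right) = \left(- \frac{599}{75} - 168\right) \left(-391\right) = \left(- \frac{13199}{75}\right) \left(-391\right) = \frac{5160809}{75}$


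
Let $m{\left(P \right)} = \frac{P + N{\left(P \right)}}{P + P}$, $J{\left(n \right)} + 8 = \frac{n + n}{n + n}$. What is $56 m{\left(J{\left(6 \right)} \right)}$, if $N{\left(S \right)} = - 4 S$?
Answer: $-84$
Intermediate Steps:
$J{\left(n \right)} = -7$ ($J{\left(n \right)} = -8 + \frac{n + n}{n + n} = -8 + \frac{2 n}{2 n} = -8 + 2 n \frac{1}{2 n} = -8 + 1 = -7$)
$m{\left(P \right)} = - \frac{3}{2}$ ($m{\left(P \right)} = \frac{P - 4 P}{P + P} = \frac{\left(-3\right) P}{2 P} = - 3 P \frac{1}{2 P} = - \frac{3}{2}$)
$56 m{\left(J{\left(6 \right)} \right)} = 56 \left(- \frac{3}{2}\right) = -84$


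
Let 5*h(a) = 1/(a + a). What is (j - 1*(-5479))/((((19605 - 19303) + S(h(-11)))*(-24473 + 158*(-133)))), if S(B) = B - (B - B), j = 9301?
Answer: -1625800/1511032653 ≈ -0.0010760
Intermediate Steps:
h(a) = 1/(10*a) (h(a) = 1/(5*(a + a)) = 1/(5*((2*a))) = (1/(2*a))/5 = 1/(10*a))
S(B) = B (S(B) = B - 1*0 = B + 0 = B)
(j - 1*(-5479))/((((19605 - 19303) + S(h(-11)))*(-24473 + 158*(-133)))) = (9301 - 1*(-5479))/((((19605 - 19303) + (⅒)/(-11))*(-24473 + 158*(-133)))) = (9301 + 5479)/(((302 + (⅒)*(-1/11))*(-24473 - 21014))) = 14780/(((302 - 1/110)*(-45487))) = 14780/(((33219/110)*(-45487))) = 14780/(-1511032653/110) = 14780*(-110/1511032653) = -1625800/1511032653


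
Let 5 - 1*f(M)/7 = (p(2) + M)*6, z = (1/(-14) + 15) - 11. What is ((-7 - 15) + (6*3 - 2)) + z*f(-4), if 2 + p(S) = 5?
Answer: 593/2 ≈ 296.50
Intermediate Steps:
z = 55/14 (z = (-1/14 + 15) - 11 = 209/14 - 11 = 55/14 ≈ 3.9286)
p(S) = 3 (p(S) = -2 + 5 = 3)
f(M) = -91 - 42*M (f(M) = 35 - 7*(3 + M)*6 = 35 - 7*(18 + 6*M) = 35 + (-126 - 42*M) = -91 - 42*M)
((-7 - 15) + (6*3 - 2)) + z*f(-4) = ((-7 - 15) + (6*3 - 2)) + 55*(-91 - 42*(-4))/14 = (-22 + (18 - 2)) + 55*(-91 + 168)/14 = (-22 + 16) + (55/14)*77 = -6 + 605/2 = 593/2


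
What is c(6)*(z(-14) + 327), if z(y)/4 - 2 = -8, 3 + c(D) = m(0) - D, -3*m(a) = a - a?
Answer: -2727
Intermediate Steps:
m(a) = 0 (m(a) = -(a - a)/3 = -⅓*0 = 0)
c(D) = -3 - D (c(D) = -3 + (0 - D) = -3 - D)
z(y) = -24 (z(y) = 8 + 4*(-8) = 8 - 32 = -24)
c(6)*(z(-14) + 327) = (-3 - 1*6)*(-24 + 327) = (-3 - 6)*303 = -9*303 = -2727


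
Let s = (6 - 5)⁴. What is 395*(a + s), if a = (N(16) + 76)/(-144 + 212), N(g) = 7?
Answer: 59645/68 ≈ 877.13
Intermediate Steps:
s = 1 (s = 1⁴ = 1)
a = 83/68 (a = (7 + 76)/(-144 + 212) = 83/68 ≈ 1.2206)
395*(a + s) = 395*(83/68 + 1) = 395*(151/68) = 59645/68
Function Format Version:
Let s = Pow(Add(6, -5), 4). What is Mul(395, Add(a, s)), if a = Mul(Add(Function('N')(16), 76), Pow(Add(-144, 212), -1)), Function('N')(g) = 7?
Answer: Rational(59645, 68) ≈ 877.13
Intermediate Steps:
s = 1 (s = Pow(1, 4) = 1)
a = Rational(83, 68) (a = Mul(Add(7, 76), Pow(Add(-144, 212), -1)) = Mul(83, Pow(68, -1)) = Mul(83, Rational(1, 68)) = Rational(83, 68) ≈ 1.2206)
Mul(395, Add(a, s)) = Mul(395, Add(Rational(83, 68), 1)) = Mul(395, Rational(151, 68)) = Rational(59645, 68)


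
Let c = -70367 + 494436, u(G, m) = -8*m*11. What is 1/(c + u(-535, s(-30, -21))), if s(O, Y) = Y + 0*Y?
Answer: 1/425917 ≈ 2.3479e-6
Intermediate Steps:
s(O, Y) = Y (s(O, Y) = Y + 0 = Y)
u(G, m) = -88*m
c = 424069
1/(c + u(-535, s(-30, -21))) = 1/(424069 - 88*(-21)) = 1/(424069 + 1848) = 1/425917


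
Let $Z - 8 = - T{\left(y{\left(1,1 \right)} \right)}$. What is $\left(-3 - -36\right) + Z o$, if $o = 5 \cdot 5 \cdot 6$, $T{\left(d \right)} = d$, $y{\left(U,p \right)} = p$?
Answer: $1083$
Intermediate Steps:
$Z = 7$ ($Z = 8 - 1 = 7$)
$o = 150$ ($o = 25 \cdot 6 = 150$)
$\left(-3 - -36\right) + Z o = \left(-3 - -36\right) + 7 \cdot 150 = \left(-3 + 36\right) + 1050 = 33 + 1050 = 1083$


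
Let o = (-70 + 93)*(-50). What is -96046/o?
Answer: 48023/575 ≈ 83.518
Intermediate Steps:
o = -1150 (o = 23*(-50) = -1150)
-96046/o = -96046/(-1150) = -96046*(-1/1150) = 48023/575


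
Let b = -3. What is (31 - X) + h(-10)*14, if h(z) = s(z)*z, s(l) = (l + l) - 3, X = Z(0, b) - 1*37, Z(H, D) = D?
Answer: 3291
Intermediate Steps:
X = -40 (X = -3 - 1*37 = -3 - 37 = -40)
s(l) = -3 + 2*l (s(l) = 2*l - 3 = -3 + 2*l)
h(z) = z*(-3 + 2*z) (h(z) = (-3 + 2*z)*z = z*(-3 + 2*z))
(31 - X) + h(-10)*14 = (31 - 1*(-40)) - 10*(-3 + 2*(-10))*14 = (31 + 40) - 10*(-3 - 20)*14 = 71 - 10*(-23)*14 = 71 + 230*14 = 71 + 3220 = 3291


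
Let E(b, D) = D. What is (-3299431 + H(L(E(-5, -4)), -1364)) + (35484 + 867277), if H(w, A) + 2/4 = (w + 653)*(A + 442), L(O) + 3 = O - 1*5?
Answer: -5975345/2 ≈ -2.9877e+6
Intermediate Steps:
L(O) = -8 + O (L(O) = -3 + (O - 1*5) = -3 + (O - 5) = -3 + (-5 + O) = -8 + O)
H(w, A) = -½ + (442 + A)*(653 + w) (H(w, A) = -½ + (w + 653)*(A + 442) = -½ + (653 + w)*(442 + A) = -½ + (442 + A)*(653 + w))
(-3299431 + H(L(E(-5, -4)), -1364)) + (35484 + 867277) = (-3299431 + (577251/2 + 442*(-8 - 4) + 653*(-1364) - 1364*(-8 - 4))) + (35484 + 867277) = (-3299431 + (577251/2 + 442*(-12) - 890692 - 1364*(-12))) + 902761 = (-3299431 + (577251/2 - 5304 - 890692 + 16368)) + 902761 = (-3299431 - 1182005/2) + 902761 = -7780867/2 + 902761 = -5975345/2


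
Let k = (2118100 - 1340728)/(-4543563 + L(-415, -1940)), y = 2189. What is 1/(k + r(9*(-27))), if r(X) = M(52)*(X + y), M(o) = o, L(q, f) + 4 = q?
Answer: 2271991/229906924586 ≈ 9.8822e-6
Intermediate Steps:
L(q, f) = -4 + q
r(X) = 113828 + 52*X (r(X) = 52*(X + 2189) = 52*(2189 + X) = 113828 + 52*X)
k = -388686/2271991 (k = (2118100 - 1340728)/(-4543563 + (-4 - 415)) = 777372/(-4543563 - 419) = 777372/(-4543982) = 777372*(-1/4543982) = -388686/2271991 ≈ -0.17108)
1/(k + r(9*(-27))) = 1/(-388686/2271991 + (113828 + 52*(9*(-27)))) = 1/(-388686/2271991 + (113828 + 52*(-243))) = 1/(-388686/2271991 + (113828 - 12636)) = 1/(-388686/2271991 + 101192) = 1/(229906924586/2271991) = 2271991/229906924586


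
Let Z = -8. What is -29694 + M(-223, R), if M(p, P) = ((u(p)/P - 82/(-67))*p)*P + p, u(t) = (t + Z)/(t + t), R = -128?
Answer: 656861/134 ≈ 4901.9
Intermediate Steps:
u(t) = (-8 + t)/(2*t) (u(t) = (t - 8)/(t + t) = (-8 + t)/((2*t)) = (-8 + t)*(1/(2*t)) = (-8 + t)/(2*t))
M(p, P) = p + P*p*(82/67 + (-8 + p)/(2*P*p)) (M(p, P) = ((((-8 + p)/(2*p))/P - 82/(-67))*p)*P + p = (((-8 + p)/(2*P*p) - 82*(-1/67))*p)*P + p = (((-8 + p)/(2*P*p) + 82/67)*p)*P + p = ((82/67 + (-8 + p)/(2*P*p))*p)*P + p = (p*(82/67 + (-8 + p)/(2*P*p)))*P + p = P*p*(82/67 + (-8 + p)/(2*P*p)) + p = p + P*p*(82/67 + (-8 + p)/(2*P*p)))
-29694 + M(-223, R) = -29694 + (-4 + (3/2)*(-223) + (82/67)*(-128)*(-223)) = -29694 + (-4 - 669/2 + 2340608/67) = -29694 + 4635857/134 = 656861/134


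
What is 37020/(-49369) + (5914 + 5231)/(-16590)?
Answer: -77625287/54602114 ≈ -1.4217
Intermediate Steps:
37020/(-49369) + (5914 + 5231)/(-16590) = 37020*(-1/49369) + 11145*(-1/16590) = -37020/49369 - 743/1106 = -77625287/54602114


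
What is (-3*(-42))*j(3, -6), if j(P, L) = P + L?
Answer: -378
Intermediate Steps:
j(P, L) = L + P
(-3*(-42))*j(3, -6) = (-3*(-42))*(-6 + 3) = 126*(-3) = -378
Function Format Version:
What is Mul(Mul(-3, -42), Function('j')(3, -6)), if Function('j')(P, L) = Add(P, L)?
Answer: -378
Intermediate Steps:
Function('j')(P, L) = Add(L, P)
Mul(Mul(-3, -42), Function('j')(3, -6)) = Mul(Mul(-3, -42), Add(-6, 3)) = Mul(126, -3) = -378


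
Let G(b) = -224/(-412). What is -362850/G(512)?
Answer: -18686775/28 ≈ -6.6739e+5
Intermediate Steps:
G(b) = 56/103 (G(b) = -224*(-1/412) = 56/103)
-362850/G(512) = -362850/56/103 = -362850*103/56 = -18686775/28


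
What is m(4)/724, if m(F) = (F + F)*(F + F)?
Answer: 16/181 ≈ 0.088398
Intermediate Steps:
m(F) = 4*F² (m(F) = (2*F)*(2*F) = 4*F²)
m(4)/724 = (4*4²)/724 = (4*16)/724 = (1/724)*64 = 16/181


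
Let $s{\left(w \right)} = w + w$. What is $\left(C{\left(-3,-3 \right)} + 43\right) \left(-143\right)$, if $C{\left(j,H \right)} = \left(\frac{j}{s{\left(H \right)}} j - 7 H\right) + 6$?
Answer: $- \frac{19591}{2} \approx -9795.5$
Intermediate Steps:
$s{\left(w \right)} = 2 w$
$C{\left(j,H \right)} = 6 - 7 H + \frac{j^{2}}{2 H}$ ($C{\left(j,H \right)} = \left(\frac{j}{2 H} j - 7 H\right) + 6 = \left(\frac{j^{2}}{2 H} - 7 H\right) + 6 = \left(- 7 H + \frac{j^{2}}{2 H}\right) + 6 = 6 - 7 H + \frac{j^{2}}{2 H}$)
$\left(C{\left(-3,-3 \right)} + 43\right) \left(-143\right) = \left(\left(6 - -21 + \frac{\left(-3\right)^{2}}{2 \left(-3\right)}\right) + 43\right) \left(-143\right) = \left(\left(6 + 21 + \frac{1}{2} \left(- \frac{1}{3}\right) 9\right) + 43\right) \left(-143\right) = \left(\left(6 + 21 - \frac{3}{2}\right) + 43\right) \left(-143\right) = \left(\frac{51}{2} + 43\right) \left(-143\right) = \frac{137}{2} \left(-143\right) = - \frac{19591}{2}$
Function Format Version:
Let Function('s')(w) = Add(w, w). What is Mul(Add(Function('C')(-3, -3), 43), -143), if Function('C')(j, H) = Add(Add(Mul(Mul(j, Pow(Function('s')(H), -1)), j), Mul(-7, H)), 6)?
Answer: Rational(-19591, 2) ≈ -9795.5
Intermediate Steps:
Function('s')(w) = Mul(2, w)
Function('C')(j, H) = Add(6, Mul(-7, H), Mul(Rational(1, 2), Pow(H, -1), Pow(j, 2))) (Function('C')(j, H) = Add(Add(Mul(Mul(j, Pow(Mul(2, H), -1)), j), Mul(-7, H)), 6) = Add(Add(Mul(Mul(j, Mul(Rational(1, 2), Pow(H, -1))), j), Mul(-7, H)), 6) = Add(Add(Mul(Mul(Rational(1, 2), j, Pow(H, -1)), j), Mul(-7, H)), 6) = Add(Add(Mul(Rational(1, 2), Pow(H, -1), Pow(j, 2)), Mul(-7, H)), 6) = Add(Add(Mul(-7, H), Mul(Rational(1, 2), Pow(H, -1), Pow(j, 2))), 6) = Add(6, Mul(-7, H), Mul(Rational(1, 2), Pow(H, -1), Pow(j, 2))))
Mul(Add(Function('C')(-3, -3), 43), -143) = Mul(Add(Add(6, Mul(-7, -3), Mul(Rational(1, 2), Pow(-3, -1), Pow(-3, 2))), 43), -143) = Mul(Add(Add(6, 21, Mul(Rational(1, 2), Rational(-1, 3), 9)), 43), -143) = Mul(Add(Add(6, 21, Rational(-3, 2)), 43), -143) = Mul(Add(Rational(51, 2), 43), -143) = Mul(Rational(137, 2), -143) = Rational(-19591, 2)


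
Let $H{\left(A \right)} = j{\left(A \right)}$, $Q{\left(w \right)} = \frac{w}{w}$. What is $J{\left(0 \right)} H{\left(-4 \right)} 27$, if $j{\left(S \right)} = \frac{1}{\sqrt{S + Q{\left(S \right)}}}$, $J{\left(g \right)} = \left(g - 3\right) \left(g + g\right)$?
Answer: $0$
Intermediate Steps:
$Q{\left(w \right)} = 1$
$J{\left(g \right)} = 2 g \left(-3 + g\right)$ ($J{\left(g \right)} = \left(-3 + g\right) 2 g = 2 g \left(-3 + g\right)$)
$j{\left(S \right)} = \frac{1}{\sqrt{1 + S}}$ ($j{\left(S \right)} = \frac{1}{\sqrt{S + 1}} = \frac{1}{\sqrt{1 + S}}$)
$H{\left(A \right)} = \frac{1}{\sqrt{1 + A}}$
$J{\left(0 \right)} H{\left(-4 \right)} 27 = \frac{2 \cdot 0 \left(-3 + 0\right)}{\sqrt{1 - 4}} \cdot 27 = \frac{2 \cdot 0 \left(-3\right)}{i \sqrt{3}} \cdot 27 = 0 \left(- \frac{i \sqrt{3}}{3}\right) 27 = 0 \cdot 27 = 0$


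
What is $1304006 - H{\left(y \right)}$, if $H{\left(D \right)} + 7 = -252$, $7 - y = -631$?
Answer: $1304265$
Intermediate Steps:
$y = 638$ ($y = 7 - -631 = 7 + 631 = 638$)
$H{\left(D \right)} = -259$ ($H{\left(D \right)} = -7 - 252 = -259$)
$1304006 - H{\left(y \right)} = 1304006 - -259 = 1304006 + 259 = 1304265$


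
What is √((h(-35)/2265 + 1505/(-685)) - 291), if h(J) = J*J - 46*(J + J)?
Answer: I*√1121709814971/62061 ≈ 17.066*I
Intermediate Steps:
h(J) = J² - 92*J
√((h(-35)/2265 + 1505/(-685)) - 291) = √((-35*(-92 - 35)/2265 + 1505/(-685)) - 291) = √((-35*(-127)*(1/2265) + 1505*(-1/685)) - 291) = √((4445*(1/2265) - 301/137) - 291) = √((889/453 - 301/137) - 291) = √(-14560/62061 - 291) = √(-18074311/62061) = I*√1121709814971/62061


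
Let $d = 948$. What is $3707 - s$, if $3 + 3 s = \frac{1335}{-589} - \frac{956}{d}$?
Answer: $\frac{1553289698}{418779} \approx 3709.1$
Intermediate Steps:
$s = - \frac{875945}{418779}$ ($s = -1 + \frac{\frac{1335}{-589} - \frac{956}{948}}{3} = -1 + \frac{1335 \left(- \frac{1}{589}\right) - \frac{239}{237}}{3} = -1 + \frac{- \frac{1335}{589} - \frac{239}{237}}{3} = -1 + \frac{1}{3} \left(- \frac{457166}{139593}\right) = -1 - \frac{457166}{418779} = - \frac{875945}{418779} \approx -2.0917$)
$3707 - s = 3707 - - \frac{875945}{418779} = 3707 + \frac{875945}{418779} = \frac{1553289698}{418779}$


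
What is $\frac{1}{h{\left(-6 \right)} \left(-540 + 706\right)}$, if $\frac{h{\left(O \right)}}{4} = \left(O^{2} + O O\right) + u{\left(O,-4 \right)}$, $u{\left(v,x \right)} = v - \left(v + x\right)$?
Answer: $\frac{1}{50464} \approx 1.9816 \cdot 10^{-5}$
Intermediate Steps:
$u{\left(v,x \right)} = - x$ ($u{\left(v,x \right)} = v - \left(v + x\right) = - x$)
$h{\left(O \right)} = 16 + 8 O^{2}$ ($h{\left(O \right)} = 4 \left(\left(O^{2} + O O\right) - -4\right) = 4 \left(\left(O^{2} + O^{2}\right) + 4\right) = 4 \left(2 O^{2} + 4\right) = 4 \left(4 + 2 O^{2}\right) = 16 + 8 O^{2}$)
$\frac{1}{h{\left(-6 \right)} \left(-540 + 706\right)} = \frac{1}{\left(16 + 8 \left(-6\right)^{2}\right) \left(-540 + 706\right)} = \frac{1}{\left(16 + 8 \cdot 36\right) 166} = \frac{1}{\left(16 + 288\right) 166} = \frac{1}{304 \cdot 166} = \frac{1}{50464}$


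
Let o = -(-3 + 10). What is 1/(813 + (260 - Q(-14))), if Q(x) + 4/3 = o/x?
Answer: 6/6443 ≈ 0.00093124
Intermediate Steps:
o = -7 (o = -1*7 = -7)
Q(x) = -4/3 - 7/x
1/(813 + (260 - Q(-14))) = 1/(813 + (260 - (-4/3 - 7/(-14)))) = 1/(813 + (260 - (-4/3 - 7*(-1/14)))) = 1/(813 + (260 - (-4/3 + ½))) = 1/(813 + (260 - 1*(-⅚))) = 1/(813 + (260 + ⅚)) = 1/(813 + 1565/6) = 1/(6443/6) = 6/6443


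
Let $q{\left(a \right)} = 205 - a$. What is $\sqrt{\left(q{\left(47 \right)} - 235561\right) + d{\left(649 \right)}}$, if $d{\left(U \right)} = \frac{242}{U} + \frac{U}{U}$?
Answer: $\frac{2 i \sqrt{204858266}}{59} \approx 485.18 i$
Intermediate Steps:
$d{\left(U \right)} = 1 + \frac{242}{U}$ ($d{\left(U \right)} = \frac{242}{U} + 1 = 1 + \frac{242}{U}$)
$\sqrt{\left(q{\left(47 \right)} - 235561\right) + d{\left(649 \right)}} = \sqrt{\left(\left(205 - 47\right) - 235561\right) + \frac{242 + 649}{649}} = \sqrt{\left(\left(205 - 47\right) - 235561\right) + \frac{1}{649} \cdot 891} = \sqrt{\left(158 - 235561\right) + \frac{81}{59}} = \sqrt{-235403 + \frac{81}{59}} = \sqrt{- \frac{13888696}{59}} = \frac{2 i \sqrt{204858266}}{59}$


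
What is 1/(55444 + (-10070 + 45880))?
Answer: 1/91254 ≈ 1.0958e-5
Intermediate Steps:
1/(55444 + (-10070 + 45880)) = 1/(55444 + 35810) = 1/91254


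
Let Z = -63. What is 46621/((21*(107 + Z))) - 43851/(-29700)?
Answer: 1799447/34650 ≈ 51.932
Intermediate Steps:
46621/((21*(107 + Z))) - 43851/(-29700) = 46621/((21*(107 - 63))) - 43851/(-29700) = 46621/((21*44)) - 43851*(-1/29700) = 46621/924 + 14617/9900 = 1799447/34650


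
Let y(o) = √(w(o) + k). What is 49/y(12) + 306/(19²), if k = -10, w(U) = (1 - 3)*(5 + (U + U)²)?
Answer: 306/361 - 49*I*√293/586 ≈ 0.84765 - 1.4313*I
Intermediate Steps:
w(U) = -10 - 8*U² (w(U) = -2*(5 + (2*U)²) = -2*(5 + 4*U²) = -10 - 8*U²)
y(o) = √(-20 - 8*o²) (y(o) = √((-10 - 8*o²) - 10) = √(-20 - 8*o²))
49/y(12) + 306/(19²) = 49/((2*√(-5 - 2*12²))) + 306/(19²) = 49/((2*√(-5 - 2*144))) + 306/361 = 49/((2*√(-5 - 288))) + 306*(1/361) = 49/((2*√(-293))) + 306/361 = 49/((2*(I*√293))) + 306/361 = 49/((2*I*√293)) + 306/361 = 49*(-I*√293/586) + 306/361 = -49*I*√293/586 + 306/361 = 306/361 - 49*I*√293/586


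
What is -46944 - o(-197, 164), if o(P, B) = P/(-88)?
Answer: -4131269/88 ≈ -46946.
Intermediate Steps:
o(P, B) = -P/88 (o(P, B) = P*(-1/88) = -P/88)
-46944 - o(-197, 164) = -46944 - (-1)*(-197)/88 = -46944 - 1*197/88 = -46944 - 197/88 = -4131269/88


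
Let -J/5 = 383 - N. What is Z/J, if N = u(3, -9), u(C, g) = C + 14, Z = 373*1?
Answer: -373/1830 ≈ -0.20383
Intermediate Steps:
Z = 373
u(C, g) = 14 + C
N = 17 (N = 14 + 3 = 17)
J = -1830 (J = -5*(383 - 1*17) = -5*(383 - 17) = -5*366 = -1830)
Z/J = 373/(-1830) = 373*(-1/1830) = -373/1830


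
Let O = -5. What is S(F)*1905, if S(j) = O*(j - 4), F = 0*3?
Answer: 38100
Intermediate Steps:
F = 0
S(j) = 20 - 5*j (S(j) = -5*(j - 4) = -5*(-4 + j) = 20 - 5*j)
S(F)*1905 = (20 - 5*0)*1905 = (20 + 0)*1905 = 20*1905 = 38100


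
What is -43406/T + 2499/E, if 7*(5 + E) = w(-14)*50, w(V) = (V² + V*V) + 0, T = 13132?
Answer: -44251451/18351970 ≈ -2.4113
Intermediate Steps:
w(V) = 2*V² (w(V) = (V² + V²) + 0 = 2*V² + 0 = 2*V²)
E = 2795 (E = -5 + ((2*(-14)²)*50)/7 = -5 + ((2*196)*50)/7 = -5 + (392*50)/7 = -5 + (⅐)*19600 = -5 + 2800 = 2795)
-43406/T + 2499/E = -43406/13132 + 2499/2795 = -43406*1/13132 + 2499*(1/2795) = -21703/6566 + 2499/2795 = -44251451/18351970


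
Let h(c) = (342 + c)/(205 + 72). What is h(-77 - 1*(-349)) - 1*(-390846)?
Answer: 108264956/277 ≈ 3.9085e+5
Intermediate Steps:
h(c) = 342/277 + c/277 (h(c) = (342 + c)/277 = (342 + c)*(1/277) = 342/277 + c/277)
h(-77 - 1*(-349)) - 1*(-390846) = (342/277 + (-77 - 1*(-349))/277) - 1*(-390846) = (342/277 + (-77 + 349)/277) + 390846 = (342/277 + (1/277)*272) + 390846 = (342/277 + 272/277) + 390846 = 614/277 + 390846 = 108264956/277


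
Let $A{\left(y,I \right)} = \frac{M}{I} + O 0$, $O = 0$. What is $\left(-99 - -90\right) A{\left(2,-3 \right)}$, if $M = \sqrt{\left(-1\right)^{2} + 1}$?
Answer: $3 \sqrt{2} \approx 4.2426$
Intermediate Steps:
$M = \sqrt{2}$ ($M = \sqrt{1 + 1} = \sqrt{2} \approx 1.4142$)
$A{\left(y,I \right)} = \frac{\sqrt{2}}{I}$ ($A{\left(y,I \right)} = \frac{\sqrt{2}}{I} + 0 \cdot 0 = \frac{\sqrt{2}}{I} + 0 = \frac{\sqrt{2}}{I}$)
$\left(-99 - -90\right) A{\left(2,-3 \right)} = \left(-99 - -90\right) \frac{\sqrt{2}}{-3} = \left(-99 + 90\right) \sqrt{2} \left(- \frac{1}{3}\right) = - 9 \left(- \frac{\sqrt{2}}{3}\right) = 3 \sqrt{2}$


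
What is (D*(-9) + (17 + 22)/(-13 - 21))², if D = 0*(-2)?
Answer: 1521/1156 ≈ 1.3157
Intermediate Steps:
D = 0
(D*(-9) + (17 + 22)/(-13 - 21))² = (0*(-9) + (17 + 22)/(-13 - 21))² = (0 + 39/(-34))² = (0 + 39*(-1/34))² = (0 - 39/34)² = (-39/34)² = 1521/1156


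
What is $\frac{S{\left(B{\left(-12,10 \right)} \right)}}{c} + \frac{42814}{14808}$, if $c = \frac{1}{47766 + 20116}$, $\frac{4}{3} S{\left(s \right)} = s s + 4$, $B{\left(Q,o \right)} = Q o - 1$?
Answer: $\frac{5520414406577}{7404} \approx 7.456 \cdot 10^{8}$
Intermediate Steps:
$B{\left(Q,o \right)} = -1 + Q o$ ($B{\left(Q,o \right)} = Q o - 1 = -1 + Q o$)
$S{\left(s \right)} = 3 + \frac{3 s^{2}}{4}$ ($S{\left(s \right)} = \frac{3 \left(s s + 4\right)}{4} = \frac{3 \left(s^{2} + 4\right)}{4} = \frac{3 \left(4 + s^{2}\right)}{4} = 3 + \frac{3 s^{2}}{4}$)
$c = \frac{1}{67882} \approx 1.4731 \cdot 10^{-5}$
$\frac{S{\left(B{\left(-12,10 \right)} \right)}}{c} + \frac{42814}{14808} = \left(3 + \frac{3 \left(-1 - 120\right)^{2}}{4}\right) \frac{1}{\frac{1}{67882}} + \frac{42814}{14808} = \left(3 + \frac{3 \left(-1 - 120\right)^{2}}{4}\right) 67882 + 42814 \cdot \frac{1}{14808} = \left(3 + \frac{3 \left(-121\right)^{2}}{4}\right) 67882 + \frac{21407}{7404} = \left(3 + \frac{3}{4} \cdot 14641\right) 67882 + \frac{21407}{7404} = \left(3 + \frac{43923}{4}\right) 67882 + \frac{21407}{7404} = \frac{43935}{4} \cdot 67882 + \frac{21407}{7404} = \frac{1491197835}{2} + \frac{21407}{7404} = \frac{5520414406577}{7404}$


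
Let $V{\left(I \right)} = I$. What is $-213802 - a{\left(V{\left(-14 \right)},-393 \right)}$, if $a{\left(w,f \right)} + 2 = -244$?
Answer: $-213556$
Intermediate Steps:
$a{\left(w,f \right)} = -246$ ($a{\left(w,f \right)} = -2 - 244 = -246$)
$-213802 - a{\left(V{\left(-14 \right)},-393 \right)} = -213802 - -246 = -213802 + 246 = -213556$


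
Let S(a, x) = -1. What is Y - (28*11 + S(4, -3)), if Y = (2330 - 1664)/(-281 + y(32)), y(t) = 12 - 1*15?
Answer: -43927/142 ≈ -309.35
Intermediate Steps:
y(t) = -3 (y(t) = 12 - 15 = -3)
Y = -333/142 (Y = (2330 - 1664)/(-281 - 3) = 666/(-284) = 666*(-1/284) = -333/142 ≈ -2.3451)
Y - (28*11 + S(4, -3)) = -333/142 - (28*11 - 1) = -333/142 - (308 - 1) = -333/142 - 1*307 = -333/142 - 307 = -43927/142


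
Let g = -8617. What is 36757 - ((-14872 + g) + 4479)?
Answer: 55767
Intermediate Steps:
36757 - ((-14872 + g) + 4479) = 36757 - ((-14872 - 8617) + 4479) = 36757 - (-23489 + 4479) = 36757 - 1*(-19010) = 36757 + 19010 = 55767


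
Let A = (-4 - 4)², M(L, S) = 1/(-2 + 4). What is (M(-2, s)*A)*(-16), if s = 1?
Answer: -512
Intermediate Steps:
M(L, S) = ½ (M(L, S) = 1/2 = ½)
A = 64 (A = (-8)² = 64)
(M(-2, s)*A)*(-16) = ((½)*64)*(-16) = 32*(-16) = -512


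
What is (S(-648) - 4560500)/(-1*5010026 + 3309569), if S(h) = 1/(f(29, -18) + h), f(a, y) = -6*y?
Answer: 223879091/83476980 ≈ 2.6819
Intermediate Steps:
S(h) = 1/(108 + h) (S(h) = 1/(-6*(-18) + h) = 1/(108 + h))
(S(-648) - 4560500)/(-1*5010026 + 3309569) = (1/(108 - 648) - 4560500)/(-1*5010026 + 3309569) = (1/(-540) - 4560500)/(-5010026 + 3309569) = (-1/540 - 4560500)/(-1700457) = -2462670001/540*(-1/1700457) = 223879091/83476980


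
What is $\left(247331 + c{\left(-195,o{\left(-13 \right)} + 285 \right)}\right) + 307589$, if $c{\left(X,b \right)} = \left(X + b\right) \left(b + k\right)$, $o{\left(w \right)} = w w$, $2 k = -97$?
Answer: $\frac{1319889}{2} \approx 6.5994 \cdot 10^{5}$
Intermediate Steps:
$k = - \frac{97}{2}$ ($k = \frac{1}{2} \left(-97\right) = - \frac{97}{2} \approx -48.5$)
$o{\left(w \right)} = w^{2}$
$c{\left(X,b \right)} = \left(- \frac{97}{2} + b\right) \left(X + b\right)$ ($c{\left(X,b \right)} = \left(X + b\right) \left(b - \frac{97}{2}\right) = \left(X + b\right) \left(- \frac{97}{2} + b\right) = \left(- \frac{97}{2} + b\right) \left(X + b\right)$)
$\left(247331 + c{\left(-195,o{\left(-13 \right)} + 285 \right)}\right) + 307589 = \left(247331 - \left(- \frac{18915}{2} - \left(\left(-13\right)^{2} + 285\right)^{2} + \frac{487 \left(\left(-13\right)^{2} + 285\right)}{2}\right)\right) + 307589 = \left(247331 + \left(\left(169 + 285\right)^{2} + \frac{18915}{2} - \frac{97 \left(169 + 285\right)}{2} - 195 \left(169 + 285\right)\right)\right) + 307589 = \left(247331 + \left(454^{2} + \frac{18915}{2} - 22019 - 88530\right)\right) + 307589 = \left(247331 + \left(206116 + \frac{18915}{2} - 22019 - 88530\right)\right) + 307589 = \left(247331 + \frac{210049}{2}\right) + 307589 = \frac{704711}{2} + 307589 = \frac{1319889}{2}$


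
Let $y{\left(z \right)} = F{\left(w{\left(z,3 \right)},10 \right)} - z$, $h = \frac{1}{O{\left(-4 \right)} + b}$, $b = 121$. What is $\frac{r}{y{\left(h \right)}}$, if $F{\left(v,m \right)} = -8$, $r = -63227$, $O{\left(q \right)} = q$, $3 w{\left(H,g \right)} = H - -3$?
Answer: $\frac{7397559}{937} \approx 7894.9$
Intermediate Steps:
$w{\left(H,g \right)} = 1 + \frac{H}{3}$ ($w{\left(H,g \right)} = \frac{H - -3}{3} = \frac{H + 3}{3} = \frac{3 + H}{3} = 1 + \frac{H}{3}$)
$h = \frac{1}{117}$ ($h = \frac{1}{-4 + 121} = \frac{1}{117} \approx 0.008547$)
$y{\left(z \right)} = -8 - z$
$\frac{r}{y{\left(h \right)}} = - \frac{63227}{-8 - \frac{1}{117}} = - \frac{63227}{- \frac{937}{117}} = \left(-63227\right) \left(- \frac{117}{937}\right) = \frac{7397559}{937}$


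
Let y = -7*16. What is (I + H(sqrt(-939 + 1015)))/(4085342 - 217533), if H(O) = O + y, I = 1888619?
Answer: 1888507/3867809 + 2*sqrt(19)/3867809 ≈ 0.48827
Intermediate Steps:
y = -112
H(O) = -112 + O (H(O) = O - 112 = -112 + O)
(I + H(sqrt(-939 + 1015)))/(4085342 - 217533) = (1888619 + (-112 + sqrt(-939 + 1015)))/(4085342 - 217533) = (1888619 + (-112 + sqrt(76)))/3867809 = (1888619 + (-112 + 2*sqrt(19)))*(1/3867809) = (1888507 + 2*sqrt(19))*(1/3867809) = 1888507/3867809 + 2*sqrt(19)/3867809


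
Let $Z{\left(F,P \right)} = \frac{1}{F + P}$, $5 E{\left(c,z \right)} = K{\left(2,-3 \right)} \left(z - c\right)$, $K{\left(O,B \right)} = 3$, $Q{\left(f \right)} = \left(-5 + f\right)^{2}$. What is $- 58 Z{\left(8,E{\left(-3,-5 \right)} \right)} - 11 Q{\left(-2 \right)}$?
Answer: $- \frac{9308}{17} \approx -547.53$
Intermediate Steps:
$E{\left(c,z \right)} = - \frac{3 c}{5} + \frac{3 z}{5}$ ($E{\left(c,z \right)} = \frac{3 \left(z - c\right)}{5} = \frac{- 3 c + 3 z}{5} = - \frac{3 c}{5} + \frac{3 z}{5}$)
$- 58 Z{\left(8,E{\left(-3,-5 \right)} \right)} - 11 Q{\left(-2 \right)} = - \frac{58}{8 + \left(\left(- \frac{3}{5}\right) \left(-3\right) + \frac{3}{5} \left(-5\right)\right)} - 11 \left(-5 - 2\right)^{2} = - \frac{58}{8 + \left(\frac{9}{5} - 3\right)} - 11 \left(-7\right)^{2} = - \frac{58}{8 - \frac{6}{5}} - 539 = - \frac{58}{\frac{34}{5}} - 539 = \left(-58\right) \frac{5}{34} - 539 = - \frac{145}{17} - 539 = - \frac{9308}{17}$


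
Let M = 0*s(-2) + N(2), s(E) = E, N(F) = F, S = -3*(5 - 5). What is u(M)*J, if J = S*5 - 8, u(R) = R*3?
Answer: -48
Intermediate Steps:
S = 0 (S = -3*0 = 0)
M = 2 (M = 0*(-2) + 2 = 0 + 2 = 2)
u(R) = 3*R
J = -8 (J = 0*5 - 8 = 0 - 8 = -8)
u(M)*J = (3*2)*(-8) = 6*(-8) = -48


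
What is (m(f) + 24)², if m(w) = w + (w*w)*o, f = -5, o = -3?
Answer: 3136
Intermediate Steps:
m(w) = w - 3*w² (m(w) = w + (w*w)*(-3) = w + w²*(-3) = w - 3*w²)
(m(f) + 24)² = (-5*(1 - 3*(-5)) + 24)² = (-5*(1 + 15) + 24)² = (-5*16 + 24)² = (-80 + 24)² = (-56)² = 3136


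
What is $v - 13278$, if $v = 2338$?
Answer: $-10940$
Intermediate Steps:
$v - 13278 = 2338 - 13278 = -10940$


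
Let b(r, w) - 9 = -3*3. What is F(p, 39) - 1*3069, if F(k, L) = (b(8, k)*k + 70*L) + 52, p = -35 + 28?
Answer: -287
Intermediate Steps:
b(r, w) = 0 (b(r, w) = 9 - 3*3 = 9 - 9 = 0)
p = -7
F(k, L) = 52 + 70*L (F(k, L) = (0*k + 70*L) + 52 = (0 + 70*L) + 52 = 70*L + 52 = 52 + 70*L)
F(p, 39) - 1*3069 = (52 + 70*39) - 1*3069 = (52 + 2730) - 3069 = 2782 - 3069 = -287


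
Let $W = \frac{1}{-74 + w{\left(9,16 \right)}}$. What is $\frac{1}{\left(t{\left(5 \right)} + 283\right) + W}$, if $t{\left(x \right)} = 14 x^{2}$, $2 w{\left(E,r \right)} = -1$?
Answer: $\frac{149}{94315} \approx 0.0015798$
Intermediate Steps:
$w{\left(E,r \right)} = - \frac{1}{2}$ ($w{\left(E,r \right)} = \frac{1}{2} \left(-1\right) = - \frac{1}{2}$)
$W = - \frac{2}{149}$ ($W = \frac{1}{-74 - \frac{1}{2}} = \frac{1}{- \frac{149}{2}} = - \frac{2}{149} \approx -0.013423$)
$\frac{1}{\left(t{\left(5 \right)} + 283\right) + W} = \frac{1}{\left(14 \cdot 5^{2} + 283\right) - \frac{2}{149}} = \frac{1}{\left(14 \cdot 25 + 283\right) - \frac{2}{149}} = \frac{1}{\left(350 + 283\right) - \frac{2}{149}} = \frac{1}{633 - \frac{2}{149}} = \frac{1}{\frac{94315}{149}} = \frac{149}{94315}$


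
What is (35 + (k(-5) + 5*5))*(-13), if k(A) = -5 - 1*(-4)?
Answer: -767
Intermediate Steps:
k(A) = -1 (k(A) = -5 + 4 = -1)
(35 + (k(-5) + 5*5))*(-13) = (35 + (-1 + 5*5))*(-13) = (35 + (-1 + 25))*(-13) = (35 + 24)*(-13) = 59*(-13) = -767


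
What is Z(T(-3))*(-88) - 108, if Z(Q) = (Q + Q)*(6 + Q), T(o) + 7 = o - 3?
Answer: -16124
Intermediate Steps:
T(o) = -10 + o (T(o) = -7 + (o - 3) = -7 + (-3 + o) = -10 + o)
Z(Q) = 2*Q*(6 + Q) (Z(Q) = (2*Q)*(6 + Q) = 2*Q*(6 + Q))
Z(T(-3))*(-88) - 108 = (2*(-10 - 3)*(6 + (-10 - 3)))*(-88) - 108 = (2*(-13)*(6 - 13))*(-88) - 108 = (2*(-13)*(-7))*(-88) - 108 = 182*(-88) - 108 = -16016 - 108 = -16124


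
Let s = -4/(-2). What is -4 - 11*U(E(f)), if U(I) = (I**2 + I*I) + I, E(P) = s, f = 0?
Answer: -114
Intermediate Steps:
s = 2 (s = -4*(-1/2) = 2)
E(P) = 2
U(I) = I + 2*I**2 (U(I) = (I**2 + I**2) + I = 2*I**2 + I = I + 2*I**2)
-4 - 11*U(E(f)) = -4 - 22*(1 + 2*2) = -4 - 22*(1 + 4) = -4 - 22*5 = -4 - 11*10 = -4 - 110 = -114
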